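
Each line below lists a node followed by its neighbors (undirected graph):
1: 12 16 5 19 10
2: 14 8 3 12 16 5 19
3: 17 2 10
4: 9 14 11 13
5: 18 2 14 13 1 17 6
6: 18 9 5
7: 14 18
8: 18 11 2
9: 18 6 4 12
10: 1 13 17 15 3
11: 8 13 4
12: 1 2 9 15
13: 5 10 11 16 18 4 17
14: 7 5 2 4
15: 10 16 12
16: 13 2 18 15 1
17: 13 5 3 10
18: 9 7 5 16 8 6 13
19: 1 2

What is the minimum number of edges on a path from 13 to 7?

Level 0: 13
Level 1: 4, 5, 10, 11, 16, 17, 18
Level 2: 1, 2, 3, 6, 7, 8, 9, 14, 15
Level 3: 12, 19
7 first appears at level 2.

2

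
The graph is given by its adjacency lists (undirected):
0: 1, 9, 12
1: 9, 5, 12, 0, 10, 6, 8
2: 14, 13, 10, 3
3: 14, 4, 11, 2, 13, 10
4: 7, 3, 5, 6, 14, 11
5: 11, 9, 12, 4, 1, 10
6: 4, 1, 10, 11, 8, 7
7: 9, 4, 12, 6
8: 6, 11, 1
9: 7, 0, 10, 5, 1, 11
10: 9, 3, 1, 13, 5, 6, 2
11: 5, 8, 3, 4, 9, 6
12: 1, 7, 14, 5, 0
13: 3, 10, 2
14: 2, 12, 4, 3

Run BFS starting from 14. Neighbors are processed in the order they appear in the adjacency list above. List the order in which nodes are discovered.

Visit 14; enqueue 2, 12, 4, 3 → queue [2, 12, 4, 3]
Visit 2; enqueue 13, 10 → queue [12, 4, 3, 13, 10]
Visit 12; enqueue 1, 7, 5, 0 → queue [4, 3, 13, 10, 1, 7, 5, 0]
Visit 4; enqueue 6, 11 → queue [3, 13, 10, 1, 7, 5, 0, 6, 11]
Visit 3 → queue [13, 10, 1, 7, 5, 0, 6, 11]
Visit 13 → queue [10, 1, 7, 5, 0, 6, 11]
Visit 10; enqueue 9 → queue [1, 7, 5, 0, 6, 11, 9]
Visit 1; enqueue 8 → queue [7, 5, 0, 6, 11, 9, 8]
Visit 7 → queue [5, 0, 6, 11, 9, 8]
Visit 5 → queue [0, 6, 11, 9, 8]
Visit 0 → queue [6, 11, 9, 8]
Visit 6 → queue [11, 9, 8]
Visit 11 → queue [9, 8]
Visit 9 → queue [8]
Visit 8 → queue []

14 → 2 → 12 → 4 → 3 → 13 → 10 → 1 → 7 → 5 → 0 → 6 → 11 → 9 → 8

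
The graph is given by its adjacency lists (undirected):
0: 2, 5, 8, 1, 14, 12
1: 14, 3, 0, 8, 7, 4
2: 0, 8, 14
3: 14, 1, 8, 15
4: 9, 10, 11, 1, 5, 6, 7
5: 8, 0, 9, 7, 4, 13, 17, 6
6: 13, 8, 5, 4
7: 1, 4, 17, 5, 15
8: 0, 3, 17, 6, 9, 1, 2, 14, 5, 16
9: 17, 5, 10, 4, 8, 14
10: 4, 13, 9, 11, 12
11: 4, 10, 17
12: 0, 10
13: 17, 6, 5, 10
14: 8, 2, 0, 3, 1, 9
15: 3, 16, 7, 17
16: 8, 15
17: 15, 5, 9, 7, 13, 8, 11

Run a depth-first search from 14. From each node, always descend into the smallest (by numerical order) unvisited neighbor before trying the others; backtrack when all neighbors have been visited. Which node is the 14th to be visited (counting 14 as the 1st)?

Visit 14
14 → 0
0 → 1
1 → 3
3 → 8
8 → 2
8 → 5
5 → 4
4 → 6
6 → 13
13 → 10
10 → 9
9 → 17
17 → 7
7 → 15
15 → 16
17 → 11
10 → 12

Visit order: 14, 0, 1, 3, 8, 2, 5, 4, 6, 13, 10, 9, 17, 7, 15, 16, 11, 12

7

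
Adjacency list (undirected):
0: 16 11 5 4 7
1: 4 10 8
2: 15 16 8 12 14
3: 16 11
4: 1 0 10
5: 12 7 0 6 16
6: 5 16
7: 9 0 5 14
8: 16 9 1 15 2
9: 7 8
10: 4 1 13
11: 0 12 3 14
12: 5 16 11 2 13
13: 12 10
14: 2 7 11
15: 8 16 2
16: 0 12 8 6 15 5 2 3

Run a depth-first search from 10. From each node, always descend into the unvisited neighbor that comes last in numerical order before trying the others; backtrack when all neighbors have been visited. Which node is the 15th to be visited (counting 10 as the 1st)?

Visit 10
10 → 13
13 → 12
12 → 16
16 → 15
15 → 8
8 → 9
9 → 7
7 → 14
14 → 11
11 → 3
11 → 0
0 → 5
5 → 6
0 → 4
4 → 1
14 → 2

Visit order: 10, 13, 12, 16, 15, 8, 9, 7, 14, 11, 3, 0, 5, 6, 4, 1, 2

4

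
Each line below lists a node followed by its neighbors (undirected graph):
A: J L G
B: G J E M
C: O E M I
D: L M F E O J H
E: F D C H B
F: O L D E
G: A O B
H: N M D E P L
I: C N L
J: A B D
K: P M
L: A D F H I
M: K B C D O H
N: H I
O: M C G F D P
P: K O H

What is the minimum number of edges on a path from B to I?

Level 0: B
Level 1: E, G, J, M
Level 2: A, C, D, F, H, K, O
Level 3: I, L, N, P
I first appears at level 3.

3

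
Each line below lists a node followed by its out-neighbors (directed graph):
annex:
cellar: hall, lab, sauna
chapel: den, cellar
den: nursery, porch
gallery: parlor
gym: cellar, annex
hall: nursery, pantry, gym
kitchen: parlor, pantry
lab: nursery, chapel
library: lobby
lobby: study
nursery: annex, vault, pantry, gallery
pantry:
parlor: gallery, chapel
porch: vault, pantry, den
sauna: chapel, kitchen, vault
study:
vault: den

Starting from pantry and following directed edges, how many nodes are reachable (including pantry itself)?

1

BFS from pantry visits: pantry
Reachable nodes: 1 of 18 total.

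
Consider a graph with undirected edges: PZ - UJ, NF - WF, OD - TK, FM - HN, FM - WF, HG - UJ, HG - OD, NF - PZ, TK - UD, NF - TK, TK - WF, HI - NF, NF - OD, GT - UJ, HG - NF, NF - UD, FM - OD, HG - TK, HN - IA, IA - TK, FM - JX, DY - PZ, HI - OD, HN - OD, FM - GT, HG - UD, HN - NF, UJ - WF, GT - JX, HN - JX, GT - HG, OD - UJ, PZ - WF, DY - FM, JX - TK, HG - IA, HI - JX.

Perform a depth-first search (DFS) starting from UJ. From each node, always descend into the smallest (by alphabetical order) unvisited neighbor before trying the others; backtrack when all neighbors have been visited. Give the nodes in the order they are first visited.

Visit UJ
UJ → GT
GT → FM
FM → DY
DY → PZ
PZ → NF
NF → HG
HG → IA
IA → HN
HN → JX
JX → HI
HI → OD
OD → TK
TK → UD
TK → WF

UJ, GT, FM, DY, PZ, NF, HG, IA, HN, JX, HI, OD, TK, UD, WF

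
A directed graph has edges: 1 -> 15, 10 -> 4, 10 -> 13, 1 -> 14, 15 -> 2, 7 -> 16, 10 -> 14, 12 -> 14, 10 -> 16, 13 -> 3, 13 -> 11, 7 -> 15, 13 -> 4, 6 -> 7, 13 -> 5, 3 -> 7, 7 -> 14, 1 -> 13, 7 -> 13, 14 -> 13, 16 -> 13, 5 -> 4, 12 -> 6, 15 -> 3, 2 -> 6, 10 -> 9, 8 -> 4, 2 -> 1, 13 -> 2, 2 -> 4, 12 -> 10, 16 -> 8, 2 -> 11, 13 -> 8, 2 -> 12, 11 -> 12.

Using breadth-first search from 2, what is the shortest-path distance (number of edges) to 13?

Level 0: 2
Level 1: 1, 4, 6, 11, 12
Level 2: 7, 10, 13, 14, 15
Level 3: 3, 5, 8, 9, 16
13 first appears at level 2.

2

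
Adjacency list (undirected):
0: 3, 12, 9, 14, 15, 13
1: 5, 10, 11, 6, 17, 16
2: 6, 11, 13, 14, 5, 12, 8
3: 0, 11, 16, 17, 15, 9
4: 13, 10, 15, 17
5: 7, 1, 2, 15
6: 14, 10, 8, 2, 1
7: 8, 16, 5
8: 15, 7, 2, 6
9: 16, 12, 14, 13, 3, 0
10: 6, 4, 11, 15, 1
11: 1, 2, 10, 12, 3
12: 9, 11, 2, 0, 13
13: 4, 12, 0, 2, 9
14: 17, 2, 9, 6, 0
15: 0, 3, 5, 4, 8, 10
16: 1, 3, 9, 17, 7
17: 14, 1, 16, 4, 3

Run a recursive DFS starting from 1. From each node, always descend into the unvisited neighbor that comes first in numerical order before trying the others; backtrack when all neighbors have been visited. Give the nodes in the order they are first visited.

1 -> 5 -> 2 -> 6 -> 8 -> 7 -> 16 -> 3 -> 0 -> 9 -> 12 -> 11 -> 10 -> 4 -> 13 -> 15 -> 17 -> 14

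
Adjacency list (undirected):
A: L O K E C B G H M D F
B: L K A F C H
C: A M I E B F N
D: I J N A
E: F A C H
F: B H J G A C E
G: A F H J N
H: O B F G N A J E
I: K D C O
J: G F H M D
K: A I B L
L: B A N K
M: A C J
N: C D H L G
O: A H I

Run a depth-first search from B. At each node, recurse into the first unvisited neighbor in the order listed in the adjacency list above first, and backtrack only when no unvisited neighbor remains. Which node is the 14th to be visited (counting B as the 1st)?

Visit B
B → L
L → A
A → O
O → H
H → F
F → J
J → G
G → N
N → C
C → M
C → I
I → K
I → D
C → E

Visit order: B, L, A, O, H, F, J, G, N, C, M, I, K, D, E

D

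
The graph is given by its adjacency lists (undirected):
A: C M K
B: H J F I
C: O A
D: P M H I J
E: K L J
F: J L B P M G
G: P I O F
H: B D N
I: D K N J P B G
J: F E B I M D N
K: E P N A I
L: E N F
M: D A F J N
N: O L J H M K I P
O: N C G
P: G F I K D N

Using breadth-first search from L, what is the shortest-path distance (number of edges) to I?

2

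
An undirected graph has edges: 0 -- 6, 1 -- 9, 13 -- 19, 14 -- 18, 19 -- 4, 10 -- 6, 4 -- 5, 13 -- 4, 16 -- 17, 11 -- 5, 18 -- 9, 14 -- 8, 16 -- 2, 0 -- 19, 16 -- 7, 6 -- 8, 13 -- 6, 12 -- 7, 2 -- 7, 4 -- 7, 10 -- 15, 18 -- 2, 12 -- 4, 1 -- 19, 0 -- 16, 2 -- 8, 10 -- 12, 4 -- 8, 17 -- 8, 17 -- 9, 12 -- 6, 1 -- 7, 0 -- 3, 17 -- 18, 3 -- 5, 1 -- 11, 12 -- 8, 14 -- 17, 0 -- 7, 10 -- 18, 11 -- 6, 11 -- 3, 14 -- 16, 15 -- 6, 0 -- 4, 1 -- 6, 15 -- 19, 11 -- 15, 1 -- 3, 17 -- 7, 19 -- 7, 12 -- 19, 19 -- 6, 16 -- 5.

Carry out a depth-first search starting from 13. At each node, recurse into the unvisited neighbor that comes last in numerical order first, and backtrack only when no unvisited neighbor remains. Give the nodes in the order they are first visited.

Visit 13
13 → 19
19 → 15
15 → 11
11 → 6
6 → 12
12 → 10
10 → 18
18 → 17
17 → 16
16 → 14
14 → 8
8 → 4
4 → 7
7 → 2
7 → 1
1 → 9
1 → 3
3 → 5
3 → 0

13, 19, 15, 11, 6, 12, 10, 18, 17, 16, 14, 8, 4, 7, 2, 1, 9, 3, 5, 0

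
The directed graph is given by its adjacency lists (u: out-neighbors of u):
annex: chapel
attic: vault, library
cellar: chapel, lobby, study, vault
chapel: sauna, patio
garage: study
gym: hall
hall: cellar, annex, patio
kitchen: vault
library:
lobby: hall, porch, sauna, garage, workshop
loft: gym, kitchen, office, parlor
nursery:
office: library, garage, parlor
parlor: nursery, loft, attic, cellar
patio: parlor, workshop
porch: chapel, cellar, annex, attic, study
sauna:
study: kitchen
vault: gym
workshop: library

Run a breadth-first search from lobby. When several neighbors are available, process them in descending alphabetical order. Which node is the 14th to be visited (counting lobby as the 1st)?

Visit lobby; enqueue workshop, sauna, porch, hall, garage → queue [workshop, sauna, porch, hall, garage]
Visit workshop; enqueue library → queue [sauna, porch, hall, garage, library]
Visit sauna → queue [porch, hall, garage, library]
Visit porch; enqueue study, chapel, cellar, attic, annex → queue [hall, garage, library, study, chapel, cellar, attic, annex]
Visit hall; enqueue patio → queue [garage, library, study, chapel, cellar, attic, annex, patio]
Visit garage → queue [library, study, chapel, cellar, attic, annex, patio]
Visit library → queue [study, chapel, cellar, attic, annex, patio]
Visit study; enqueue kitchen → queue [chapel, cellar, attic, annex, patio, kitchen]
Visit chapel → queue [cellar, attic, annex, patio, kitchen]
Visit cellar; enqueue vault → queue [attic, annex, patio, kitchen, vault]
Visit attic → queue [annex, patio, kitchen, vault]
Visit annex → queue [patio, kitchen, vault]
Visit patio; enqueue parlor → queue [kitchen, vault, parlor]
Visit kitchen → queue [vault, parlor]
Visit vault; enqueue gym → queue [parlor, gym]
Visit parlor; enqueue nursery, loft → queue [gym, nursery, loft]
Visit gym → queue [nursery, loft]
Visit nursery → queue [loft]
Visit loft; enqueue office → queue [office]
Visit office → queue []

Visit order: lobby, workshop, sauna, porch, hall, garage, library, study, chapel, cellar, attic, annex, patio, kitchen, vault, parlor, gym, nursery, loft, office

kitchen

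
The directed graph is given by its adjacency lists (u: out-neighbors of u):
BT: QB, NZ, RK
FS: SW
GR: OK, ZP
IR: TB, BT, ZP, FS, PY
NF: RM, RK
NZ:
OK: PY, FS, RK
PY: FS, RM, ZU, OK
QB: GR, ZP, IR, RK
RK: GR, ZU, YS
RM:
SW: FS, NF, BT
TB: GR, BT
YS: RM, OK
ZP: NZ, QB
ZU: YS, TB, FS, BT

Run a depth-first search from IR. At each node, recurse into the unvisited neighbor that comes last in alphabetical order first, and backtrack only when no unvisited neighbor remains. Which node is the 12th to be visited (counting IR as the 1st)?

Visit IR
IR → ZP
ZP → QB
QB → RK
RK → ZU
ZU → YS
YS → RM
YS → OK
OK → PY
PY → FS
FS → SW
SW → NF
SW → BT
BT → NZ
ZU → TB
TB → GR

Visit order: IR, ZP, QB, RK, ZU, YS, RM, OK, PY, FS, SW, NF, BT, NZ, TB, GR

NF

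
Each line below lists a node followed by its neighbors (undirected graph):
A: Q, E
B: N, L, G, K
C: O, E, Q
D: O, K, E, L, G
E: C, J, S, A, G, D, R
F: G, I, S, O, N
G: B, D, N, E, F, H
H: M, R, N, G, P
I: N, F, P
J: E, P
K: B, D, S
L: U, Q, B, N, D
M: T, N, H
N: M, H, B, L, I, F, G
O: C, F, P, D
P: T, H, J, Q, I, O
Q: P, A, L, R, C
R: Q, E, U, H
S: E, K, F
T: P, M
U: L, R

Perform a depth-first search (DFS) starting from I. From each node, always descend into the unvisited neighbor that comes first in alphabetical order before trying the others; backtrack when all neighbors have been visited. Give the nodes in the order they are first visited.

I F G B K D E A Q C O P H M N L U R T J S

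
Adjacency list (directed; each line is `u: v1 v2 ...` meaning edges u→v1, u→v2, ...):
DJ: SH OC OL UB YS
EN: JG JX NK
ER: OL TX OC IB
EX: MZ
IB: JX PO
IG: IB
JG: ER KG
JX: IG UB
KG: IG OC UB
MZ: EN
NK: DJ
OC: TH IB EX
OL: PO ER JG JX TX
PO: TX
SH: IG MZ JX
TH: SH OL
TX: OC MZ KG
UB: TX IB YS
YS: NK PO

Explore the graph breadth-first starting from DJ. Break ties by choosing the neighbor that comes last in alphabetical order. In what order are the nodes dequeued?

Visit DJ; enqueue YS, UB, SH, OL, OC → queue [YS, UB, SH, OL, OC]
Visit YS; enqueue PO, NK → queue [UB, SH, OL, OC, PO, NK]
Visit UB; enqueue TX, IB → queue [SH, OL, OC, PO, NK, TX, IB]
Visit SH; enqueue MZ, JX, IG → queue [OL, OC, PO, NK, TX, IB, MZ, JX, IG]
Visit OL; enqueue JG, ER → queue [OC, PO, NK, TX, IB, MZ, JX, IG, JG, ER]
Visit OC; enqueue TH, EX → queue [PO, NK, TX, IB, MZ, JX, IG, JG, ER, TH, EX]
Visit PO → queue [NK, TX, IB, MZ, JX, IG, JG, ER, TH, EX]
Visit NK → queue [TX, IB, MZ, JX, IG, JG, ER, TH, EX]
Visit TX; enqueue KG → queue [IB, MZ, JX, IG, JG, ER, TH, EX, KG]
Visit IB → queue [MZ, JX, IG, JG, ER, TH, EX, KG]
Visit MZ; enqueue EN → queue [JX, IG, JG, ER, TH, EX, KG, EN]
Visit JX → queue [IG, JG, ER, TH, EX, KG, EN]
Visit IG → queue [JG, ER, TH, EX, KG, EN]
Visit JG → queue [ER, TH, EX, KG, EN]
Visit ER → queue [TH, EX, KG, EN]
Visit TH → queue [EX, KG, EN]
Visit EX → queue [KG, EN]
Visit KG → queue [EN]
Visit EN → queue []

DJ → YS → UB → SH → OL → OC → PO → NK → TX → IB → MZ → JX → IG → JG → ER → TH → EX → KG → EN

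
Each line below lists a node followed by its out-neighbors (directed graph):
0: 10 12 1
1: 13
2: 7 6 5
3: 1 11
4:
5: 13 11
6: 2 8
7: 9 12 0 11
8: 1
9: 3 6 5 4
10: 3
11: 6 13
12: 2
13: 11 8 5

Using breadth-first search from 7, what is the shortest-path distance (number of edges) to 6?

2

Level 0: 7
Level 1: 0, 9, 11, 12
Level 2: 1, 2, 3, 4, 5, 6, 10, 13
Level 3: 8
6 first appears at level 2.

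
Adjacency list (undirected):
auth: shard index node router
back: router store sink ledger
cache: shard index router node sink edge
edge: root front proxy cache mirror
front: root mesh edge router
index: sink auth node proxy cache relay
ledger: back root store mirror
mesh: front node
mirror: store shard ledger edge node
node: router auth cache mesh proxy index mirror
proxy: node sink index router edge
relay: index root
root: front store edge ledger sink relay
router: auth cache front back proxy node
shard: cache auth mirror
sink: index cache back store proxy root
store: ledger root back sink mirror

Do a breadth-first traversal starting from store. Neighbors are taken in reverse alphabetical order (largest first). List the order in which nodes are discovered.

store -> sink -> root -> mirror -> ledger -> back -> proxy -> index -> cache -> relay -> front -> edge -> shard -> node -> router -> auth -> mesh

Visit store; enqueue sink, root, mirror, ledger, back → queue [sink, root, mirror, ledger, back]
Visit sink; enqueue proxy, index, cache → queue [root, mirror, ledger, back, proxy, index, cache]
Visit root; enqueue relay, front, edge → queue [mirror, ledger, back, proxy, index, cache, relay, front, edge]
Visit mirror; enqueue shard, node → queue [ledger, back, proxy, index, cache, relay, front, edge, shard, node]
Visit ledger → queue [back, proxy, index, cache, relay, front, edge, shard, node]
Visit back; enqueue router → queue [proxy, index, cache, relay, front, edge, shard, node, router]
Visit proxy → queue [index, cache, relay, front, edge, shard, node, router]
Visit index; enqueue auth → queue [cache, relay, front, edge, shard, node, router, auth]
Visit cache → queue [relay, front, edge, shard, node, router, auth]
Visit relay → queue [front, edge, shard, node, router, auth]
Visit front; enqueue mesh → queue [edge, shard, node, router, auth, mesh]
Visit edge → queue [shard, node, router, auth, mesh]
Visit shard → queue [node, router, auth, mesh]
Visit node → queue [router, auth, mesh]
Visit router → queue [auth, mesh]
Visit auth → queue [mesh]
Visit mesh → queue []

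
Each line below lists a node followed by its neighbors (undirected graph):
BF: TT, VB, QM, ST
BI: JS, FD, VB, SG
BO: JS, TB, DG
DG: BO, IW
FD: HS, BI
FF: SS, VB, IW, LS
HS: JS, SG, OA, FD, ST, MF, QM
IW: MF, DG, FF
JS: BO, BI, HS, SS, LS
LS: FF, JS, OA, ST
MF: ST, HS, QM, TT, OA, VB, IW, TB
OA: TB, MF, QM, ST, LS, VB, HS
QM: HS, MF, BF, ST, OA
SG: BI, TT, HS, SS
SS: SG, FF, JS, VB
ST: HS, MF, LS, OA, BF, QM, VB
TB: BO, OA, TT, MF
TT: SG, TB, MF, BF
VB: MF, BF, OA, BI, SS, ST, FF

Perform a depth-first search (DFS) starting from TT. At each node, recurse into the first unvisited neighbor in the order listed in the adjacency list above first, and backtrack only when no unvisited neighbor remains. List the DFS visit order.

TT SG BI JS BO TB OA MF ST HS FD QM BF VB SS FF IW DG LS

Visit TT
TT → SG
SG → BI
BI → JS
JS → BO
BO → TB
TB → OA
OA → MF
MF → ST
ST → HS
HS → FD
HS → QM
QM → BF
BF → VB
VB → SS
SS → FF
FF → IW
IW → DG
FF → LS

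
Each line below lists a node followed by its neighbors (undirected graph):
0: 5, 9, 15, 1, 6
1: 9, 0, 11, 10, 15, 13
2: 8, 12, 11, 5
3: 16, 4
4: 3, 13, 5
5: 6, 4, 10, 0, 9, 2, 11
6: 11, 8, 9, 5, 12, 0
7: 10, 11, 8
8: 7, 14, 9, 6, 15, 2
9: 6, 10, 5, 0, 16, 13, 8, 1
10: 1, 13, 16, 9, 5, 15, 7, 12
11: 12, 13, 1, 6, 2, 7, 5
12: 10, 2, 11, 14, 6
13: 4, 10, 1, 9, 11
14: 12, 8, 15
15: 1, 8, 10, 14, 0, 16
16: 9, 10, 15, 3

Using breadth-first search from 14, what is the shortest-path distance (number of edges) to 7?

2

Level 0: 14
Level 1: 8, 12, 15
Level 2: 0, 1, 2, 6, 7, 9, 10, 11, 16
Level 3: 3, 5, 13
Level 4: 4
7 first appears at level 2.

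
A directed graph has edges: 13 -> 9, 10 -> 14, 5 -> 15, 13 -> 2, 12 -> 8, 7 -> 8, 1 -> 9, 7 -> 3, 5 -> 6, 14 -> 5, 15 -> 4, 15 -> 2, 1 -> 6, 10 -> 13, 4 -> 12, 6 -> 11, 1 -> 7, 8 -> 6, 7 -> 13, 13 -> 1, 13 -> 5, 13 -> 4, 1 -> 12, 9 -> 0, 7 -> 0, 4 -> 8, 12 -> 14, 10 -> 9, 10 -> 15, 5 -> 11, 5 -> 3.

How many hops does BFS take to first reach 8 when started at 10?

3

Level 0: 10
Level 1: 9, 13, 14, 15
Level 2: 0, 1, 2, 4, 5
Level 3: 3, 6, 7, 8, 11, 12
8 first appears at level 3.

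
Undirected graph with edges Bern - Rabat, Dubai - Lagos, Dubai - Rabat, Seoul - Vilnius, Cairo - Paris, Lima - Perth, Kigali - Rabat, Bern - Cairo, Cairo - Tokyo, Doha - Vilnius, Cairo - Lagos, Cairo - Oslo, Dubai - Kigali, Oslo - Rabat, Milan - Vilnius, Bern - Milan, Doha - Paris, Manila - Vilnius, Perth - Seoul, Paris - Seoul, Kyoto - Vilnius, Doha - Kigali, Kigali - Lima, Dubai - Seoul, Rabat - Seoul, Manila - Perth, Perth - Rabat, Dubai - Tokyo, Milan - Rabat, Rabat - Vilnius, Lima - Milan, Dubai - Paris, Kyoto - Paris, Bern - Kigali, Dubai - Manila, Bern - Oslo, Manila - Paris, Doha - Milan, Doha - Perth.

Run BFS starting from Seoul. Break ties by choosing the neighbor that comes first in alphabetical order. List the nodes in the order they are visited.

Visit Seoul; enqueue Dubai, Paris, Perth, Rabat, Vilnius → queue [Dubai, Paris, Perth, Rabat, Vilnius]
Visit Dubai; enqueue Kigali, Lagos, Manila, Tokyo → queue [Paris, Perth, Rabat, Vilnius, Kigali, Lagos, Manila, Tokyo]
Visit Paris; enqueue Cairo, Doha, Kyoto → queue [Perth, Rabat, Vilnius, Kigali, Lagos, Manila, Tokyo, Cairo, Doha, Kyoto]
Visit Perth; enqueue Lima → queue [Rabat, Vilnius, Kigali, Lagos, Manila, Tokyo, Cairo, Doha, Kyoto, Lima]
Visit Rabat; enqueue Bern, Milan, Oslo → queue [Vilnius, Kigali, Lagos, Manila, Tokyo, Cairo, Doha, Kyoto, Lima, Bern, Milan, Oslo]
Visit Vilnius → queue [Kigali, Lagos, Manila, Tokyo, Cairo, Doha, Kyoto, Lima, Bern, Milan, Oslo]
Visit Kigali → queue [Lagos, Manila, Tokyo, Cairo, Doha, Kyoto, Lima, Bern, Milan, Oslo]
Visit Lagos → queue [Manila, Tokyo, Cairo, Doha, Kyoto, Lima, Bern, Milan, Oslo]
Visit Manila → queue [Tokyo, Cairo, Doha, Kyoto, Lima, Bern, Milan, Oslo]
Visit Tokyo → queue [Cairo, Doha, Kyoto, Lima, Bern, Milan, Oslo]
Visit Cairo → queue [Doha, Kyoto, Lima, Bern, Milan, Oslo]
Visit Doha → queue [Kyoto, Lima, Bern, Milan, Oslo]
Visit Kyoto → queue [Lima, Bern, Milan, Oslo]
Visit Lima → queue [Bern, Milan, Oslo]
Visit Bern → queue [Milan, Oslo]
Visit Milan → queue [Oslo]
Visit Oslo → queue []

Seoul → Dubai → Paris → Perth → Rabat → Vilnius → Kigali → Lagos → Manila → Tokyo → Cairo → Doha → Kyoto → Lima → Bern → Milan → Oslo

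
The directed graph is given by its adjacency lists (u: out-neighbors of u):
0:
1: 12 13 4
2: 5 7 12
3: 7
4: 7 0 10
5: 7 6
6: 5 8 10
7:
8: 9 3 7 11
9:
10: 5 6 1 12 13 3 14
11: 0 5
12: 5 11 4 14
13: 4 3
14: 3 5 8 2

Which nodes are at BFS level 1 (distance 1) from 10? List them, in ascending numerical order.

1, 3, 5, 6, 12, 13, 14

Level 0: 10
Level 1: 1, 3, 5, 6, 12, 13, 14
Level 2: 2, 4, 7, 8, 11
Level 3: 0, 9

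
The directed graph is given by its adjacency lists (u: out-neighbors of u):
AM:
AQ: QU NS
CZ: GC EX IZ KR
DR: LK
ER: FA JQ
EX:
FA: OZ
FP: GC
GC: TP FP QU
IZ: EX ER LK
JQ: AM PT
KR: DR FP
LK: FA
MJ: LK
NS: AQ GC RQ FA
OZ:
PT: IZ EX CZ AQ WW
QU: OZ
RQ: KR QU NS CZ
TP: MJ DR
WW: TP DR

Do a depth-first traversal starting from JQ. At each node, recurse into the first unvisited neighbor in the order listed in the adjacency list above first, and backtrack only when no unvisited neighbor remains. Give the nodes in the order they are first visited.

JQ → AM → PT → IZ → EX → ER → FA → OZ → LK → CZ → GC → TP → MJ → DR → FP → QU → KR → AQ → NS → RQ → WW

Visit JQ
JQ → AM
JQ → PT
PT → IZ
IZ → EX
IZ → ER
ER → FA
FA → OZ
IZ → LK
PT → CZ
CZ → GC
GC → TP
TP → MJ
TP → DR
GC → FP
GC → QU
CZ → KR
PT → AQ
AQ → NS
NS → RQ
PT → WW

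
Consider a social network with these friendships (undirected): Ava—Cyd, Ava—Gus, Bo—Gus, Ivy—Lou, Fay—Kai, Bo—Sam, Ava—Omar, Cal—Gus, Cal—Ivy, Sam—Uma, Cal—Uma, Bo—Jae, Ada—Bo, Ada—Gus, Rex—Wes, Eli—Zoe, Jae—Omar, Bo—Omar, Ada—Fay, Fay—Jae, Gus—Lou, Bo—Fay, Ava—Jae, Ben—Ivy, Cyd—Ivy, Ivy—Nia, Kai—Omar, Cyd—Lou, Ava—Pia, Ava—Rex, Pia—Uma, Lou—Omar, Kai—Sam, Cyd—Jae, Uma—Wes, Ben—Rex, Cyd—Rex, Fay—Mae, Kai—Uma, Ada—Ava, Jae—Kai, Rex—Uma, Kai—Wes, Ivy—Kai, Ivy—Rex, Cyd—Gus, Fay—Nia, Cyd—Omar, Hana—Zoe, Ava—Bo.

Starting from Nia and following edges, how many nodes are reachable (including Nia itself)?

20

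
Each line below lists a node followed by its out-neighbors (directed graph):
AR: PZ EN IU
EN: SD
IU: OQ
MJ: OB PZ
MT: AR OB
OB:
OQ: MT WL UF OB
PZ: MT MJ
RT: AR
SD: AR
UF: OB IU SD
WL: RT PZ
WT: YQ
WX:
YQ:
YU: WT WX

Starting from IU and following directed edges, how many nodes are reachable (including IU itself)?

BFS from IU visits: IU, OQ, MT, WL, UF, OB, AR, RT, PZ, SD, EN, MJ
Reachable nodes: 12 of 16 total.

12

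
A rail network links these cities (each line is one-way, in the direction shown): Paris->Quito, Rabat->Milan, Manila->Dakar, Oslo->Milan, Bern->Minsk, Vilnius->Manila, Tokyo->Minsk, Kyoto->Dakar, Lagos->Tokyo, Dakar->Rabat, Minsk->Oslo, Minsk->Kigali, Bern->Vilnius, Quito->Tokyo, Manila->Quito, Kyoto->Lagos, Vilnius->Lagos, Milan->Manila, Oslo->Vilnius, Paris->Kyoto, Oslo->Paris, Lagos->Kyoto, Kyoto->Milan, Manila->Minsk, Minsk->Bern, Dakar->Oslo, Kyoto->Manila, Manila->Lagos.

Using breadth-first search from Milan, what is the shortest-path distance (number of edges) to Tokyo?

3

Level 0: Milan
Level 1: Manila
Level 2: Dakar, Lagos, Minsk, Quito
Level 3: Bern, Kigali, Kyoto, Oslo, Rabat, Tokyo
Level 4: Paris, Vilnius
Tokyo first appears at level 3.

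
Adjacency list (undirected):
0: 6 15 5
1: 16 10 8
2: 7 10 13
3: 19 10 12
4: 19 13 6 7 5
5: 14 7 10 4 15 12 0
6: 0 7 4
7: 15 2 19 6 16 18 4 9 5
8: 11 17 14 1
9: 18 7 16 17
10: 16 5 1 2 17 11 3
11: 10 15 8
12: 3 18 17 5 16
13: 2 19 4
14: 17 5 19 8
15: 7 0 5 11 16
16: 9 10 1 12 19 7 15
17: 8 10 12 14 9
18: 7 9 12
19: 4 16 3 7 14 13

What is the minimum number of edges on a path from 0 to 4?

Level 0: 0
Level 1: 5, 6, 15
Level 2: 4, 7, 10, 11, 12, 14, 16
Level 3: 1, 2, 3, 8, 9, 13, 17, 18, 19
4 first appears at level 2.

2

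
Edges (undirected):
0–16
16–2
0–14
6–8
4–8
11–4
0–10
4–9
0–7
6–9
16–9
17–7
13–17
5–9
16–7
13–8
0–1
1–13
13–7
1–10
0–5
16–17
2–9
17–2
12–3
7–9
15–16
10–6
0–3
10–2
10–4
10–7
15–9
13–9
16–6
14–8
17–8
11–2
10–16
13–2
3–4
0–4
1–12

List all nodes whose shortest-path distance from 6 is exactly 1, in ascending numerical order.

Level 0: 6
Level 1: 8, 9, 10, 16
Level 2: 0, 1, 2, 4, 5, 7, 13, 14, 15, 17
Level 3: 3, 11, 12

8, 9, 10, 16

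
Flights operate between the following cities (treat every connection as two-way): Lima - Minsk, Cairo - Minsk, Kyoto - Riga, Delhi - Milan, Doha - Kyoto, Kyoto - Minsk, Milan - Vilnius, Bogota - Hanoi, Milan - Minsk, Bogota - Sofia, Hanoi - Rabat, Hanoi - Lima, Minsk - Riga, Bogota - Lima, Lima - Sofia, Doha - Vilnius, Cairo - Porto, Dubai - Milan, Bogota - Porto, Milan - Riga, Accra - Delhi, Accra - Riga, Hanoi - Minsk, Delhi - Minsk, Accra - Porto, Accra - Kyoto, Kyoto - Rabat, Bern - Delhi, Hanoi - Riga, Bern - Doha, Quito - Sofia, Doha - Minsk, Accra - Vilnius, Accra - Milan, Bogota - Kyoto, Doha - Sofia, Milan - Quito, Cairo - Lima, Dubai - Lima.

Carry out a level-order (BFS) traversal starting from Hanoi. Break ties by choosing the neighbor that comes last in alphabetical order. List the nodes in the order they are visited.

Visit Hanoi; enqueue Riga, Rabat, Minsk, Lima, Bogota → queue [Riga, Rabat, Minsk, Lima, Bogota]
Visit Riga; enqueue Milan, Kyoto, Accra → queue [Rabat, Minsk, Lima, Bogota, Milan, Kyoto, Accra]
Visit Rabat → queue [Minsk, Lima, Bogota, Milan, Kyoto, Accra]
Visit Minsk; enqueue Doha, Delhi, Cairo → queue [Lima, Bogota, Milan, Kyoto, Accra, Doha, Delhi, Cairo]
Visit Lima; enqueue Sofia, Dubai → queue [Bogota, Milan, Kyoto, Accra, Doha, Delhi, Cairo, Sofia, Dubai]
Visit Bogota; enqueue Porto → queue [Milan, Kyoto, Accra, Doha, Delhi, Cairo, Sofia, Dubai, Porto]
Visit Milan; enqueue Vilnius, Quito → queue [Kyoto, Accra, Doha, Delhi, Cairo, Sofia, Dubai, Porto, Vilnius, Quito]
Visit Kyoto → queue [Accra, Doha, Delhi, Cairo, Sofia, Dubai, Porto, Vilnius, Quito]
Visit Accra → queue [Doha, Delhi, Cairo, Sofia, Dubai, Porto, Vilnius, Quito]
Visit Doha; enqueue Bern → queue [Delhi, Cairo, Sofia, Dubai, Porto, Vilnius, Quito, Bern]
Visit Delhi → queue [Cairo, Sofia, Dubai, Porto, Vilnius, Quito, Bern]
Visit Cairo → queue [Sofia, Dubai, Porto, Vilnius, Quito, Bern]
Visit Sofia → queue [Dubai, Porto, Vilnius, Quito, Bern]
Visit Dubai → queue [Porto, Vilnius, Quito, Bern]
Visit Porto → queue [Vilnius, Quito, Bern]
Visit Vilnius → queue [Quito, Bern]
Visit Quito → queue [Bern]
Visit Bern → queue []

Hanoi, Riga, Rabat, Minsk, Lima, Bogota, Milan, Kyoto, Accra, Doha, Delhi, Cairo, Sofia, Dubai, Porto, Vilnius, Quito, Bern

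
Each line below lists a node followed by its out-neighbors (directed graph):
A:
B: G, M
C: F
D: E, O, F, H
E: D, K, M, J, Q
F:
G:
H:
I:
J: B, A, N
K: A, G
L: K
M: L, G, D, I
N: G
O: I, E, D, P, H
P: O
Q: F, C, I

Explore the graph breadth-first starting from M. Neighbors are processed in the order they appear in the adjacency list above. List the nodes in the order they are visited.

Visit M; enqueue L, G, D, I → queue [L, G, D, I]
Visit L; enqueue K → queue [G, D, I, K]
Visit G → queue [D, I, K]
Visit D; enqueue E, O, F, H → queue [I, K, E, O, F, H]
Visit I → queue [K, E, O, F, H]
Visit K; enqueue A → queue [E, O, F, H, A]
Visit E; enqueue J, Q → queue [O, F, H, A, J, Q]
Visit O; enqueue P → queue [F, H, A, J, Q, P]
Visit F → queue [H, A, J, Q, P]
Visit H → queue [A, J, Q, P]
Visit A → queue [J, Q, P]
Visit J; enqueue B, N → queue [Q, P, B, N]
Visit Q; enqueue C → queue [P, B, N, C]
Visit P → queue [B, N, C]
Visit B → queue [N, C]
Visit N → queue [C]
Visit C → queue []

M, L, G, D, I, K, E, O, F, H, A, J, Q, P, B, N, C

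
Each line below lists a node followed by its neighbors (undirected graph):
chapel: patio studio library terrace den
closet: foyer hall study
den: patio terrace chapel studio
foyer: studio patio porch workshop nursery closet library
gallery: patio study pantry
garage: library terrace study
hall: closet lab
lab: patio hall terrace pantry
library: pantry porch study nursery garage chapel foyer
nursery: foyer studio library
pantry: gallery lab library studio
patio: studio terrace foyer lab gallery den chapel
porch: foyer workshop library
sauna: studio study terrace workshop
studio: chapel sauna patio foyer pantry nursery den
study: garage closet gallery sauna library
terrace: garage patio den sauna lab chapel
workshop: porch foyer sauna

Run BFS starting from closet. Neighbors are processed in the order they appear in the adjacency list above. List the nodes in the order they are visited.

Visit closet; enqueue foyer, hall, study → queue [foyer, hall, study]
Visit foyer; enqueue studio, patio, porch, workshop, nursery, library → queue [hall, study, studio, patio, porch, workshop, nursery, library]
Visit hall; enqueue lab → queue [study, studio, patio, porch, workshop, nursery, library, lab]
Visit study; enqueue garage, gallery, sauna → queue [studio, patio, porch, workshop, nursery, library, lab, garage, gallery, sauna]
Visit studio; enqueue chapel, pantry, den → queue [patio, porch, workshop, nursery, library, lab, garage, gallery, sauna, chapel, pantry, den]
Visit patio; enqueue terrace → queue [porch, workshop, nursery, library, lab, garage, gallery, sauna, chapel, pantry, den, terrace]
Visit porch → queue [workshop, nursery, library, lab, garage, gallery, sauna, chapel, pantry, den, terrace]
Visit workshop → queue [nursery, library, lab, garage, gallery, sauna, chapel, pantry, den, terrace]
Visit nursery → queue [library, lab, garage, gallery, sauna, chapel, pantry, den, terrace]
Visit library → queue [lab, garage, gallery, sauna, chapel, pantry, den, terrace]
Visit lab → queue [garage, gallery, sauna, chapel, pantry, den, terrace]
Visit garage → queue [gallery, sauna, chapel, pantry, den, terrace]
Visit gallery → queue [sauna, chapel, pantry, den, terrace]
Visit sauna → queue [chapel, pantry, den, terrace]
Visit chapel → queue [pantry, den, terrace]
Visit pantry → queue [den, terrace]
Visit den → queue [terrace]
Visit terrace → queue []

closet → foyer → hall → study → studio → patio → porch → workshop → nursery → library → lab → garage → gallery → sauna → chapel → pantry → den → terrace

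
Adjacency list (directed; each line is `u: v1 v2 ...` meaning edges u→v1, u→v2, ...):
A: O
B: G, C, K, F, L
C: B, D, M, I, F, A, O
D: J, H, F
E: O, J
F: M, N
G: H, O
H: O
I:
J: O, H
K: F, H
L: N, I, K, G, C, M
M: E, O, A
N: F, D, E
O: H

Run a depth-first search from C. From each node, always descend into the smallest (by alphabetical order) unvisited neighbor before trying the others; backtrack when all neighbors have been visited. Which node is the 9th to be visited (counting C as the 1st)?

Visit C
C → A
A → O
O → H
C → B
B → F
F → M
M → E
E → J
F → N
N → D
B → G
B → K
B → L
L → I

Visit order: C, A, O, H, B, F, M, E, J, N, D, G, K, L, I

J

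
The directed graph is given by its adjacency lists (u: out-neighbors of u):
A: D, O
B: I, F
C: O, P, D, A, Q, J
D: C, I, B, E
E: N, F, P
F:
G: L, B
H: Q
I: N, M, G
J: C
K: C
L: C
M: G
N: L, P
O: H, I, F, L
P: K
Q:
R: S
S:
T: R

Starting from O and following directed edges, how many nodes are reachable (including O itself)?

17

BFS from O visits: O, H, I, F, L, Q, N, M, G, C, P, B, D, A, J, K, E
Reachable nodes: 17 of 20 total.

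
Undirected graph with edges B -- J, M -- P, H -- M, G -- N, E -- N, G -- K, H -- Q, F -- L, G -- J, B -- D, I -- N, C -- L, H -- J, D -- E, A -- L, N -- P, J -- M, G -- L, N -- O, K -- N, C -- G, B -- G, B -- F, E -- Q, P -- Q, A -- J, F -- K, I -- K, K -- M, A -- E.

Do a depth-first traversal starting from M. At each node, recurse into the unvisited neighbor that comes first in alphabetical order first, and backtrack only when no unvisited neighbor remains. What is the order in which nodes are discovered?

M -> H -> J -> A -> E -> D -> B -> F -> K -> G -> C -> L -> N -> I -> O -> P -> Q

Visit M
M → H
H → J
J → A
A → E
E → D
D → B
B → F
F → K
K → G
G → C
C → L
G → N
N → I
N → O
N → P
P → Q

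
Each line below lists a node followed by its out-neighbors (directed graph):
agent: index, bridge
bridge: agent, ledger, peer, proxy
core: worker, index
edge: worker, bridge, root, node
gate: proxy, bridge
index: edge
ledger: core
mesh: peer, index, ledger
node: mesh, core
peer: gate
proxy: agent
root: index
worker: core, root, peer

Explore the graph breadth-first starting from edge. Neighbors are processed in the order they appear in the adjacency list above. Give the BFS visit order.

edge -> worker -> bridge -> root -> node -> core -> peer -> agent -> ledger -> proxy -> index -> mesh -> gate

Visit edge; enqueue worker, bridge, root, node → queue [worker, bridge, root, node]
Visit worker; enqueue core, peer → queue [bridge, root, node, core, peer]
Visit bridge; enqueue agent, ledger, proxy → queue [root, node, core, peer, agent, ledger, proxy]
Visit root; enqueue index → queue [node, core, peer, agent, ledger, proxy, index]
Visit node; enqueue mesh → queue [core, peer, agent, ledger, proxy, index, mesh]
Visit core → queue [peer, agent, ledger, proxy, index, mesh]
Visit peer; enqueue gate → queue [agent, ledger, proxy, index, mesh, gate]
Visit agent → queue [ledger, proxy, index, mesh, gate]
Visit ledger → queue [proxy, index, mesh, gate]
Visit proxy → queue [index, mesh, gate]
Visit index → queue [mesh, gate]
Visit mesh → queue [gate]
Visit gate → queue []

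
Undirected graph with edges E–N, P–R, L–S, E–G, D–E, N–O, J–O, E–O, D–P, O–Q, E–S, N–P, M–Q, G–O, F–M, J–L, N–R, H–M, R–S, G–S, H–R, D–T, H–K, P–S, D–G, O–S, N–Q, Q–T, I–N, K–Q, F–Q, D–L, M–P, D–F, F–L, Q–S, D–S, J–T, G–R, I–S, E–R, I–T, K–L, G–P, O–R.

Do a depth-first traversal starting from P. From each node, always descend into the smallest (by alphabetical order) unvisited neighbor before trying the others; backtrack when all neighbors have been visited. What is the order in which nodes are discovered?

Visit P
P → D
D → E
E → G
G → O
O → J
J → L
L → F
F → M
M → H
H → K
K → Q
Q → N
N → I
I → S
S → R
I → T

P, D, E, G, O, J, L, F, M, H, K, Q, N, I, S, R, T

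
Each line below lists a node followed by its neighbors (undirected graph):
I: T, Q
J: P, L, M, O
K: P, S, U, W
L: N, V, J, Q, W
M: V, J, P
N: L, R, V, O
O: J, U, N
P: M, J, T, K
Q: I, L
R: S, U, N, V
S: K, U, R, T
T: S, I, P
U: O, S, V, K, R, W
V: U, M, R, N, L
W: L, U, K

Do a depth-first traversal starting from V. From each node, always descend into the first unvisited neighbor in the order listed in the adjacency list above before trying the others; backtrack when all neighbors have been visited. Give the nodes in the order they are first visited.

V U O J P M T S K W L N R Q I

Visit V
V → U
U → O
O → J
J → P
P → M
P → T
T → S
S → K
K → W
W → L
L → N
N → R
L → Q
Q → I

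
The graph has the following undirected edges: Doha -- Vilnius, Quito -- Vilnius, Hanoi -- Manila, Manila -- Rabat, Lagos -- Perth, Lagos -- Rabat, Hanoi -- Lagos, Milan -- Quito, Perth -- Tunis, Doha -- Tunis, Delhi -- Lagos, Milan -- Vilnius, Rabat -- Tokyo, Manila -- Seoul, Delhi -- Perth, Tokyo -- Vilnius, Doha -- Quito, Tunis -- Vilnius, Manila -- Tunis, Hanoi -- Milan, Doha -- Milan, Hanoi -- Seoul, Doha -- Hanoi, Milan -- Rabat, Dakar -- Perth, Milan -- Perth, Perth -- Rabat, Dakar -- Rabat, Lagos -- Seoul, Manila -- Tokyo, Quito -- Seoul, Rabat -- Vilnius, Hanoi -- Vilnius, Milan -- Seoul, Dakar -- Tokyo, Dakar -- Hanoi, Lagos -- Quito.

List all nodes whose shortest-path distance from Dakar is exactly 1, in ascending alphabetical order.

Hanoi, Perth, Rabat, Tokyo

Level 0: Dakar
Level 1: Hanoi, Perth, Rabat, Tokyo
Level 2: Delhi, Doha, Lagos, Manila, Milan, Seoul, Tunis, Vilnius
Level 3: Quito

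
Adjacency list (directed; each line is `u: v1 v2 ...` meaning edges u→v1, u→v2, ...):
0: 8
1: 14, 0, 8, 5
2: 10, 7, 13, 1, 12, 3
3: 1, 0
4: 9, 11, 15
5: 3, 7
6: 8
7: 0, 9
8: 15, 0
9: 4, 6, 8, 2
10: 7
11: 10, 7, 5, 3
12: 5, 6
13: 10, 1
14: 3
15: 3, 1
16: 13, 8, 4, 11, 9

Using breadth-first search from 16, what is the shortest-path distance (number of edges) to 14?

Level 0: 16
Level 1: 4, 8, 9, 11, 13
Level 2: 0, 1, 2, 3, 5, 6, 7, 10, 15
Level 3: 12, 14
14 first appears at level 3.

3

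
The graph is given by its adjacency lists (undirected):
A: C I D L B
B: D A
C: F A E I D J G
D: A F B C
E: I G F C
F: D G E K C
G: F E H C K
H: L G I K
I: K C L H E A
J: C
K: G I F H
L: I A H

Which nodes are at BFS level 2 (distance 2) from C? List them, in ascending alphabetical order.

B, H, K, L

Level 0: C
Level 1: A, D, E, F, G, I, J
Level 2: B, H, K, L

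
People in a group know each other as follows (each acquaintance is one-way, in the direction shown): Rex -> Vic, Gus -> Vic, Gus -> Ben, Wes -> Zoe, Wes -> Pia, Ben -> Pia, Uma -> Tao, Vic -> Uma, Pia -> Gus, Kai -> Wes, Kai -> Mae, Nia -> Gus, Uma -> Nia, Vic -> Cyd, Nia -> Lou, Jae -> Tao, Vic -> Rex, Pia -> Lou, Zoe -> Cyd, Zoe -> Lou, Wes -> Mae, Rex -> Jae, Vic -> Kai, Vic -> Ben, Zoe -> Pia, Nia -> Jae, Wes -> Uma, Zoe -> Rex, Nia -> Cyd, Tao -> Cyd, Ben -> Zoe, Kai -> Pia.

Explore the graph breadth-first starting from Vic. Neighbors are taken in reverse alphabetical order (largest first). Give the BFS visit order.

Visit Vic; enqueue Uma, Rex, Kai, Cyd, Ben → queue [Uma, Rex, Kai, Cyd, Ben]
Visit Uma; enqueue Tao, Nia → queue [Rex, Kai, Cyd, Ben, Tao, Nia]
Visit Rex; enqueue Jae → queue [Kai, Cyd, Ben, Tao, Nia, Jae]
Visit Kai; enqueue Wes, Pia, Mae → queue [Cyd, Ben, Tao, Nia, Jae, Wes, Pia, Mae]
Visit Cyd → queue [Ben, Tao, Nia, Jae, Wes, Pia, Mae]
Visit Ben; enqueue Zoe → queue [Tao, Nia, Jae, Wes, Pia, Mae, Zoe]
Visit Tao → queue [Nia, Jae, Wes, Pia, Mae, Zoe]
Visit Nia; enqueue Lou, Gus → queue [Jae, Wes, Pia, Mae, Zoe, Lou, Gus]
Visit Jae → queue [Wes, Pia, Mae, Zoe, Lou, Gus]
Visit Wes → queue [Pia, Mae, Zoe, Lou, Gus]
Visit Pia → queue [Mae, Zoe, Lou, Gus]
Visit Mae → queue [Zoe, Lou, Gus]
Visit Zoe → queue [Lou, Gus]
Visit Lou → queue [Gus]
Visit Gus → queue []

Vic → Uma → Rex → Kai → Cyd → Ben → Tao → Nia → Jae → Wes → Pia → Mae → Zoe → Lou → Gus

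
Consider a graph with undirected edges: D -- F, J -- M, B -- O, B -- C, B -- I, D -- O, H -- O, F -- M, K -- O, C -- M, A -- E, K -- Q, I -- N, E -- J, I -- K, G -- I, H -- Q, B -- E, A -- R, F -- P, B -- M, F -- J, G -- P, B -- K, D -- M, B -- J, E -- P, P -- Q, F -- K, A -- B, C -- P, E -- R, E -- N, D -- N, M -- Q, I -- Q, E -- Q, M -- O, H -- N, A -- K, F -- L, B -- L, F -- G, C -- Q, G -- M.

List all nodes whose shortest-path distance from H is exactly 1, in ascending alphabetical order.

Level 0: H
Level 1: N, O, Q
Level 2: B, C, D, E, I, K, M, P
Level 3: A, F, G, J, L, R

N, O, Q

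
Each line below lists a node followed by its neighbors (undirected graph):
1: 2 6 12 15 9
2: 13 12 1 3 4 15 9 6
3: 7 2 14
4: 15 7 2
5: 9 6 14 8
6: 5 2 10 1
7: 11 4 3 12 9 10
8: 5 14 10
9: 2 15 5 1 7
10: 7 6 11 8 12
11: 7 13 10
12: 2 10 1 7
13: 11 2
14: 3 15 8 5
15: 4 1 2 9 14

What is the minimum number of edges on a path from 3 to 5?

Level 0: 3
Level 1: 2, 7, 14
Level 2: 1, 4, 5, 6, 8, 9, 10, 11, 12, 13, 15
5 first appears at level 2.

2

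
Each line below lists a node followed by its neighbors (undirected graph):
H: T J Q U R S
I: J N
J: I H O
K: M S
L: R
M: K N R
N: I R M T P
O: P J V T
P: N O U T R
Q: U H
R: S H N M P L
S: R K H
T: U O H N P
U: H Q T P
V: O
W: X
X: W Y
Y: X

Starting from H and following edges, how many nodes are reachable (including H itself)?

15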